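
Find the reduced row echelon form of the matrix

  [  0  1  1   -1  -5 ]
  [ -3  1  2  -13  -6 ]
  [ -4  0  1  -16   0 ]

r1 <-> r2
  [ -3  1  2  -13  -6 ]
  [  0  1  1   -1  -5 ]
  [ -4  0  1  -16   0 ]
r1 -> -1/3·r1
  [  1  -1/3  -2/3  13/3   2 ]
  [  0     1     1    -1  -5 ]
  [ -4     0     1   -16   0 ]
r3 -> r3 + 4·r1
  [ 1  -1/3  -2/3  13/3   2 ]
  [ 0     1     1    -1  -5 ]
  [ 0  -4/3  -5/3   4/3   8 ]
r3 -> r3 + 4/3·r2
  [ 1  -1/3  -2/3  13/3    2 ]
  [ 0     1     1    -1   -5 ]
  [ 0     0  -1/3     0  4/3 ]
r3 -> -3·r3
  [ 1  -1/3  -2/3  13/3   2 ]
  [ 0     1     1    -1  -5 ]
  [ 0     0     1     0  -4 ]
r2 -> r2 − r3
  [ 1  -1/3  -2/3  13/3   2 ]
  [ 0     1     0    -1  -1 ]
  [ 0     0     1     0  -4 ]
r1 -> r1 + 2/3·r3
  [ 1  -1/3  0  13/3  -2/3 ]
  [ 0     1  0    -1    -1 ]
  [ 0     0  1     0    -4 ]
r1 -> r1 + 1/3·r2
  [ 1  0  0   4  -1 ]
  [ 0  1  0  -1  -1 ]
  [ 0  0  1   0  -4 ]

[[1, 0, 0, 4, -1], [0, 1, 0, -1, -1], [0, 0, 1, 0, -4]]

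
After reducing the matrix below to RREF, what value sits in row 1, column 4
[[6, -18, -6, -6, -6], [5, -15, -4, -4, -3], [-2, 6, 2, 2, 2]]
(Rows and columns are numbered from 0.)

R1 → 1/6·R1
  [  1   -3  -1  -1  -1 ]
  [  5  -15  -4  -4  -3 ]
  [ -2    6   2   2   2 ]
R2 → R2 − 5·R1
  [  1  -3  -1  -1  -1 ]
  [  0   0   1   1   2 ]
  [ -2   6   2   2   2 ]
R3 → R3 + 2·R1
  [ 1  -3  -1  -1  -1 ]
  [ 0   0   1   1   2 ]
  [ 0   0   0   0   0 ]
R1 → R1 + R2
  [ 1  -3  0  0  1 ]
  [ 0   0  1  1  2 ]
  [ 0   0  0  0  0 ]

2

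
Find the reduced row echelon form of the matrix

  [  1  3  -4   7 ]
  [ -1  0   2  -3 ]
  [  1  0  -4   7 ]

[[1, 0, 0, -1], [0, 1, 0, 0], [0, 0, 1, -2]]

R2 → R2 + R1
R3 → R3 − R1
R2 → 1/3·R2
R3 → R3 + 3·R2
R3 → -1/2·R3
R2 → R2 + 2/3·R3
R1 → R1 + 4·R3
R1 → R1 − 3·R2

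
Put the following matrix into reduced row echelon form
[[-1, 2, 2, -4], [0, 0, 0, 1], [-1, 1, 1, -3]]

ρ1 := -1·ρ1
  [  1  -2  -2   4 ]
  [  0   0   0   1 ]
  [ -1   1   1  -3 ]
ρ3 := ρ3 + ρ1
  [ 1  -2  -2  4 ]
  [ 0   0   0  1 ]
  [ 0  -1  -1  1 ]
ρ2 <=> ρ3
  [ 1  -2  -2  4 ]
  [ 0  -1  -1  1 ]
  [ 0   0   0  1 ]
ρ2 := -1·ρ2
  [ 1  -2  -2   4 ]
  [ 0   1   1  -1 ]
  [ 0   0   0   1 ]
ρ2 := ρ2 + ρ3
  [ 1  -2  -2  4 ]
  [ 0   1   1  0 ]
  [ 0   0   0  1 ]
ρ1 := ρ1 − 4·ρ3
  [ 1  -2  -2  0 ]
  [ 0   1   1  0 ]
  [ 0   0   0  1 ]
ρ1 := ρ1 + 2·ρ2
  [ 1  0  0  0 ]
  [ 0  1  1  0 ]
  [ 0  0  0  1 ]

[[1, 0, 0, 0], [0, 1, 1, 0], [0, 0, 0, 1]]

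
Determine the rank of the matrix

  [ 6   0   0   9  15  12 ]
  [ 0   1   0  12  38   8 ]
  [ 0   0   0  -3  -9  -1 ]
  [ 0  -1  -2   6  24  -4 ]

rank = 4

R1 ← 1/6·R1
R4 ← R4 + R2
R3 <-> R4
R3 ← -1/2·R3
R4 ← -1/3·R4
R3 ← R3 + 9·R4
R2 ← R2 − 12·R4
R1 ← R1 − 3/2·R4
The reduced form has 4 nonzero rows.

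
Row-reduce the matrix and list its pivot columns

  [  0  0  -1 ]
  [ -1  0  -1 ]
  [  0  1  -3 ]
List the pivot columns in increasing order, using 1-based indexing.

1, 2, 3

ρ1 <=> ρ2
ρ1 := -1·ρ1
ρ2 <=> ρ3
ρ3 := -1·ρ3
ρ2 := ρ2 + 3·ρ3
ρ1 := ρ1 − ρ3
Pivot columns are the columns containing a leading 1.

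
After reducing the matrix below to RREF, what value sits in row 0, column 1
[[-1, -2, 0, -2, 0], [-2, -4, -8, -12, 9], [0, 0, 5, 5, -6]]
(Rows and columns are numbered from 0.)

ρ1 -> -1·ρ1
  [  1   2   0    2   0 ]
  [ -2  -4  -8  -12   9 ]
  [  0   0   5    5  -6 ]
ρ2 -> ρ2 + 2·ρ1
  [ 1  2   0   2   0 ]
  [ 0  0  -8  -8   9 ]
  [ 0  0   5   5  -6 ]
ρ2 -> -1/8·ρ2
  [ 1  2  0  2     0 ]
  [ 0  0  1  1  -9/8 ]
  [ 0  0  5  5    -6 ]
ρ3 -> ρ3 − 5·ρ2
  [ 1  2  0  2     0 ]
  [ 0  0  1  1  -9/8 ]
  [ 0  0  0  0  -3/8 ]
ρ3 -> -8/3·ρ3
  [ 1  2  0  2     0 ]
  [ 0  0  1  1  -9/8 ]
  [ 0  0  0  0     1 ]
ρ2 -> ρ2 + 9/8·ρ3
  [ 1  2  0  2  0 ]
  [ 0  0  1  1  0 ]
  [ 0  0  0  0  1 ]

2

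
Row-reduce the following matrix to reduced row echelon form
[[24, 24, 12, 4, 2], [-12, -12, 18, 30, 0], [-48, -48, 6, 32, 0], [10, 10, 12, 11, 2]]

[[1, 1, 0, -1/2, 0], [0, 0, 1, 4/3, 0], [0, 0, 0, 0, 1], [0, 0, 0, 0, 0]]

Multiply R1 by 1/24.
  [   1    1  1/2  1/6  1/12 ]
  [ -12  -12   18   30     0 ]
  [ -48  -48    6   32     0 ]
  [  10   10   12   11     2 ]
Add 12 times R1 to R2.
  [   1    1  1/2  1/6  1/12 ]
  [   0    0   24   32     1 ]
  [ -48  -48    6   32     0 ]
  [  10   10   12   11     2 ]
Add 48 times R1 to R3.
  [  1   1  1/2  1/6  1/12 ]
  [  0   0   24   32     1 ]
  [  0   0   30   40     4 ]
  [ 10  10   12   11     2 ]
Subtract 10 times R1 from R4.
  [ 1  1  1/2   1/6  1/12 ]
  [ 0  0   24    32     1 ]
  [ 0  0   30    40     4 ]
  [ 0  0    7  28/3   7/6 ]
Multiply R2 by 1/24.
  [ 1  1  1/2   1/6  1/12 ]
  [ 0  0    1   4/3  1/24 ]
  [ 0  0   30    40     4 ]
  [ 0  0    7  28/3   7/6 ]
Subtract 30 times R2 from R3.
  [ 1  1  1/2   1/6  1/12 ]
  [ 0  0    1   4/3  1/24 ]
  [ 0  0    0     0  11/4 ]
  [ 0  0    7  28/3   7/6 ]
Subtract 7 times R2 from R4.
  [ 1  1  1/2  1/6  1/12 ]
  [ 0  0    1  4/3  1/24 ]
  [ 0  0    0    0  11/4 ]
  [ 0  0    0    0   7/8 ]
Multiply R3 by 4/11.
  [ 1  1  1/2  1/6  1/12 ]
  [ 0  0    1  4/3  1/24 ]
  [ 0  0    0    0     1 ]
  [ 0  0    0    0   7/8 ]
Subtract 7/8 times R3 from R4.
  [ 1  1  1/2  1/6  1/12 ]
  [ 0  0    1  4/3  1/24 ]
  [ 0  0    0    0     1 ]
  [ 0  0    0    0     0 ]
Subtract 1/24 times R3 from R2.
  [ 1  1  1/2  1/6  1/12 ]
  [ 0  0    1  4/3     0 ]
  [ 0  0    0    0     1 ]
  [ 0  0    0    0     0 ]
Subtract 1/12 times R3 from R1.
  [ 1  1  1/2  1/6  0 ]
  [ 0  0    1  4/3  0 ]
  [ 0  0    0    0  1 ]
  [ 0  0    0    0  0 ]
Subtract 1/2 times R2 from R1.
  [ 1  1  0  -1/2  0 ]
  [ 0  0  1   4/3  0 ]
  [ 0  0  0     0  1 ]
  [ 0  0  0     0  0 ]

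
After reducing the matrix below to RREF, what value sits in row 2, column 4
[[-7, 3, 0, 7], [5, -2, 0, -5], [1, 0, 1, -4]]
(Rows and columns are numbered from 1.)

R1 := -1/7·R1
  [ 1  -3/7  0  -1 ]
  [ 5    -2  0  -5 ]
  [ 1     0  1  -4 ]
R2 := R2 − 5·R1
  [ 1  -3/7  0  -1 ]
  [ 0   1/7  0   0 ]
  [ 1     0  1  -4 ]
R3 := R3 − R1
  [ 1  -3/7  0  -1 ]
  [ 0   1/7  0   0 ]
  [ 0   3/7  1  -3 ]
R2 := 7·R2
  [ 1  -3/7  0  -1 ]
  [ 0     1  0   0 ]
  [ 0   3/7  1  -3 ]
R3 := R3 − 3/7·R2
  [ 1  -3/7  0  -1 ]
  [ 0     1  0   0 ]
  [ 0     0  1  -3 ]
R1 := R1 + 3/7·R2
  [ 1  0  0  -1 ]
  [ 0  1  0   0 ]
  [ 0  0  1  -3 ]

0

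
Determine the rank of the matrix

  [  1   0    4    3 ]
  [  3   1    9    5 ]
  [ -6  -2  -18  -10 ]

rank = 2

R2 ← R2 − 3·R1
  [  1   0    4    3 ]
  [  0   1   -3   -4 ]
  [ -6  -2  -18  -10 ]
R3 ← R3 + 6·R1
  [ 1   0   4   3 ]
  [ 0   1  -3  -4 ]
  [ 0  -2   6   8 ]
R3 ← R3 + 2·R2
  [ 1  0   4   3 ]
  [ 0  1  -3  -4 ]
  [ 0  0   0   0 ]
The reduced form has 2 nonzero rows.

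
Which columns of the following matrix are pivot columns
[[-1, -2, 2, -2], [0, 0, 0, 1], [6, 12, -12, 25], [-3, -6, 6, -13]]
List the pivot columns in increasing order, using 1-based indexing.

1, 4

Multiply R1 by -1.
Subtract 6 times R1 from R3.
Add 3 times R1 to R4.
Subtract 13 times R2 from R3.
Add 7 times R2 to R4.
Subtract 2 times R2 from R1.
Pivot columns are the columns containing a leading 1.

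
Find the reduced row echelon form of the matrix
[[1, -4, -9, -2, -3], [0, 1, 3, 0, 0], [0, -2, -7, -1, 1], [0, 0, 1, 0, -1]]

[[1, 0, 0, 0, 0], [0, 1, 0, 0, 3], [0, 0, 1, 0, -1], [0, 0, 0, 1, 0]]

R3 ← R3 + 2·R2
  [ 1  -4  -9  -2  -3 ]
  [ 0   1   3   0   0 ]
  [ 0   0  -1  -1   1 ]
  [ 0   0   1   0  -1 ]
R3 ← -1·R3
  [ 1  -4  -9  -2  -3 ]
  [ 0   1   3   0   0 ]
  [ 0   0   1   1  -1 ]
  [ 0   0   1   0  -1 ]
R4 ← R4 − R3
  [ 1  -4  -9  -2  -3 ]
  [ 0   1   3   0   0 ]
  [ 0   0   1   1  -1 ]
  [ 0   0   0  -1   0 ]
R4 ← -1·R4
  [ 1  -4  -9  -2  -3 ]
  [ 0   1   3   0   0 ]
  [ 0   0   1   1  -1 ]
  [ 0   0   0   1   0 ]
R3 ← R3 − R4
  [ 1  -4  -9  -2  -3 ]
  [ 0   1   3   0   0 ]
  [ 0   0   1   0  -1 ]
  [ 0   0   0   1   0 ]
R1 ← R1 + 2·R4
  [ 1  -4  -9  0  -3 ]
  [ 0   1   3  0   0 ]
  [ 0   0   1  0  -1 ]
  [ 0   0   0  1   0 ]
R2 ← R2 − 3·R3
  [ 1  -4  -9  0  -3 ]
  [ 0   1   0  0   3 ]
  [ 0   0   1  0  -1 ]
  [ 0   0   0  1   0 ]
R1 ← R1 + 9·R3
  [ 1  -4  0  0  -12 ]
  [ 0   1  0  0    3 ]
  [ 0   0  1  0   -1 ]
  [ 0   0  0  1    0 ]
R1 ← R1 + 4·R2
  [ 1  0  0  0   0 ]
  [ 0  1  0  0   3 ]
  [ 0  0  1  0  -1 ]
  [ 0  0  0  1   0 ]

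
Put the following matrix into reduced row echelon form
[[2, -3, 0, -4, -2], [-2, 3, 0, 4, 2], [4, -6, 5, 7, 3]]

ρ1 → 1/2·ρ1
  [  1  -3/2  0  -2  -1 ]
  [ -2     3  0   4   2 ]
  [  4    -6  5   7   3 ]
ρ2 → ρ2 + 2·ρ1
  [ 1  -3/2  0  -2  -1 ]
  [ 0     0  0   0   0 ]
  [ 4    -6  5   7   3 ]
ρ3 → ρ3 − 4·ρ1
  [ 1  -3/2  0  -2  -1 ]
  [ 0     0  0   0   0 ]
  [ 0     0  5  15   7 ]
ρ2 <=> ρ3
  [ 1  -3/2  0  -2  -1 ]
  [ 0     0  5  15   7 ]
  [ 0     0  0   0   0 ]
ρ2 → 1/5·ρ2
  [ 1  -3/2  0  -2   -1 ]
  [ 0     0  1   3  7/5 ]
  [ 0     0  0   0    0 ]

[[1, -3/2, 0, -2, -1], [0, 0, 1, 3, 7/5], [0, 0, 0, 0, 0]]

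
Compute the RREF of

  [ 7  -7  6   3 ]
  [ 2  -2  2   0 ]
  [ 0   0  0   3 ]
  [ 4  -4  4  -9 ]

[[1, -1, 0, 0], [0, 0, 1, 0], [0, 0, 0, 1], [0, 0, 0, 0]]

Multiply r1 by 1/7.
  [ 1  -1  6/7  3/7 ]
  [ 2  -2    2    0 ]
  [ 0   0    0    3 ]
  [ 4  -4    4   -9 ]
Subtract 2 times r1 from r2.
  [ 1  -1  6/7   3/7 ]
  [ 0   0  2/7  -6/7 ]
  [ 0   0    0     3 ]
  [ 4  -4    4    -9 ]
Subtract 4 times r1 from r4.
  [ 1  -1  6/7    3/7 ]
  [ 0   0  2/7   -6/7 ]
  [ 0   0    0      3 ]
  [ 0   0  4/7  -75/7 ]
Multiply r2 by 7/2.
  [ 1  -1  6/7    3/7 ]
  [ 0   0    1     -3 ]
  [ 0   0    0      3 ]
  [ 0   0  4/7  -75/7 ]
Subtract 4/7 times r2 from r4.
  [ 1  -1  6/7  3/7 ]
  [ 0   0    1   -3 ]
  [ 0   0    0    3 ]
  [ 0   0    0   -9 ]
Multiply r3 by 1/3.
  [ 1  -1  6/7  3/7 ]
  [ 0   0    1   -3 ]
  [ 0   0    0    1 ]
  [ 0   0    0   -9 ]
Add 9 times r3 to r4.
  [ 1  -1  6/7  3/7 ]
  [ 0   0    1   -3 ]
  [ 0   0    0    1 ]
  [ 0   0    0    0 ]
Add 3 times r3 to r2.
  [ 1  -1  6/7  3/7 ]
  [ 0   0    1    0 ]
  [ 0   0    0    1 ]
  [ 0   0    0    0 ]
Subtract 3/7 times r3 from r1.
  [ 1  -1  6/7  0 ]
  [ 0   0    1  0 ]
  [ 0   0    0  1 ]
  [ 0   0    0  0 ]
Subtract 6/7 times r2 from r1.
  [ 1  -1  0  0 ]
  [ 0   0  1  0 ]
  [ 0   0  0  1 ]
  [ 0   0  0  0 ]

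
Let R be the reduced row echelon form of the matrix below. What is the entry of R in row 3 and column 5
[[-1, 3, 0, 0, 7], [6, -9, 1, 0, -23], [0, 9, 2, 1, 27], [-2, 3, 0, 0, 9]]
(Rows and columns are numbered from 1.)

R1 := -1·R1
  [  1  -3  0  0   -7 ]
  [  6  -9  1  0  -23 ]
  [  0   9  2  1   27 ]
  [ -2   3  0  0    9 ]
R2 := R2 − 6·R1
  [  1  -3  0  0  -7 ]
  [  0   9  1  0  19 ]
  [  0   9  2  1  27 ]
  [ -2   3  0  0   9 ]
R4 := R4 + 2·R1
  [ 1  -3  0  0  -7 ]
  [ 0   9  1  0  19 ]
  [ 0   9  2  1  27 ]
  [ 0  -3  0  0  -5 ]
R2 := 1/9·R2
  [ 1  -3    0  0    -7 ]
  [ 0   1  1/9  0  19/9 ]
  [ 0   9    2  1    27 ]
  [ 0  -3    0  0    -5 ]
R3 := R3 − 9·R2
  [ 1  -3    0  0    -7 ]
  [ 0   1  1/9  0  19/9 ]
  [ 0   0    1  1     8 ]
  [ 0  -3    0  0    -5 ]
R4 := R4 + 3·R2
  [ 1  -3    0  0    -7 ]
  [ 0   1  1/9  0  19/9 ]
  [ 0   0    1  1     8 ]
  [ 0   0  1/3  0   4/3 ]
R4 := R4 − 1/3·R3
  [ 1  -3    0     0    -7 ]
  [ 0   1  1/9     0  19/9 ]
  [ 0   0    1     1     8 ]
  [ 0   0    0  -1/3  -4/3 ]
R4 := -3·R4
  [ 1  -3    0  0    -7 ]
  [ 0   1  1/9  0  19/9 ]
  [ 0   0    1  1     8 ]
  [ 0   0    0  1     4 ]
R3 := R3 − R4
  [ 1  -3    0  0    -7 ]
  [ 0   1  1/9  0  19/9 ]
  [ 0   0    1  0     4 ]
  [ 0   0    0  1     4 ]
R2 := R2 − 1/9·R3
  [ 1  -3  0  0   -7 ]
  [ 0   1  0  0  5/3 ]
  [ 0   0  1  0    4 ]
  [ 0   0  0  1    4 ]
R1 := R1 + 3·R2
  [ 1  0  0  0   -2 ]
  [ 0  1  0  0  5/3 ]
  [ 0  0  1  0    4 ]
  [ 0  0  0  1    4 ]

4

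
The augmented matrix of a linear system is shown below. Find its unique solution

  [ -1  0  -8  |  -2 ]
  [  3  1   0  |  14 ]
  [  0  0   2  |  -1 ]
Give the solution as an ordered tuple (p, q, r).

(6, -4, -1/2)

r1 → -1·r1
r2 → r2 − 3·r1
r3 → 1/2·r3
r2 → r2 + 24·r3
r1 → r1 − 8·r3
Reading off the last column: p = 6, q = -4, r = -1/2.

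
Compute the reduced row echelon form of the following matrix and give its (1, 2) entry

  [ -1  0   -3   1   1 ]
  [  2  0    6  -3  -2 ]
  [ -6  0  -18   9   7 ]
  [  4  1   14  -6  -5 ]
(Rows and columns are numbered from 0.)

2

Multiply R1 by -1.
  [  1  0    3  -1  -1 ]
  [  2  0    6  -3  -2 ]
  [ -6  0  -18   9   7 ]
  [  4  1   14  -6  -5 ]
Subtract 2 times R1 from R2.
  [  1  0    3  -1  -1 ]
  [  0  0    0  -1   0 ]
  [ -6  0  -18   9   7 ]
  [  4  1   14  -6  -5 ]
Add 6 times R1 to R3.
  [ 1  0   3  -1  -1 ]
  [ 0  0   0  -1   0 ]
  [ 0  0   0   3   1 ]
  [ 4  1  14  -6  -5 ]
Subtract 4 times R1 from R4.
  [ 1  0  3  -1  -1 ]
  [ 0  0  0  -1   0 ]
  [ 0  0  0   3   1 ]
  [ 0  1  2  -2  -1 ]
Swap R2 and R4.
  [ 1  0  3  -1  -1 ]
  [ 0  1  2  -2  -1 ]
  [ 0  0  0   3   1 ]
  [ 0  0  0  -1   0 ]
Multiply R3 by 1/3.
  [ 1  0  3  -1   -1 ]
  [ 0  1  2  -2   -1 ]
  [ 0  0  0   1  1/3 ]
  [ 0  0  0  -1    0 ]
Add R3 to R4.
  [ 1  0  3  -1   -1 ]
  [ 0  1  2  -2   -1 ]
  [ 0  0  0   1  1/3 ]
  [ 0  0  0   0  1/3 ]
Multiply R4 by 3.
  [ 1  0  3  -1   -1 ]
  [ 0  1  2  -2   -1 ]
  [ 0  0  0   1  1/3 ]
  [ 0  0  0   0    1 ]
Subtract 1/3 times R4 from R3.
  [ 1  0  3  -1  -1 ]
  [ 0  1  2  -2  -1 ]
  [ 0  0  0   1   0 ]
  [ 0  0  0   0   1 ]
Add R4 to R2.
  [ 1  0  3  -1  -1 ]
  [ 0  1  2  -2   0 ]
  [ 0  0  0   1   0 ]
  [ 0  0  0   0   1 ]
Add R4 to R1.
  [ 1  0  3  -1  0 ]
  [ 0  1  2  -2  0 ]
  [ 0  0  0   1  0 ]
  [ 0  0  0   0  1 ]
Add 2 times R3 to R2.
  [ 1  0  3  -1  0 ]
  [ 0  1  2   0  0 ]
  [ 0  0  0   1  0 ]
  [ 0  0  0   0  1 ]
Add R3 to R1.
  [ 1  0  3  0  0 ]
  [ 0  1  2  0  0 ]
  [ 0  0  0  1  0 ]
  [ 0  0  0  0  1 ]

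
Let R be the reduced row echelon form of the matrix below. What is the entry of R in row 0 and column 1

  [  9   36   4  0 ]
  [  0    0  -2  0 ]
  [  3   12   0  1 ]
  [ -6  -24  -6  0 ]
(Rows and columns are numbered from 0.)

Multiply R1 by 1/9.
  [  1    4  4/9  0 ]
  [  0    0   -2  0 ]
  [  3   12    0  1 ]
  [ -6  -24   -6  0 ]
Subtract 3 times R1 from R3.
  [  1    4   4/9  0 ]
  [  0    0    -2  0 ]
  [  0    0  -4/3  1 ]
  [ -6  -24    -6  0 ]
Add 6 times R1 to R4.
  [ 1  4    4/9  0 ]
  [ 0  0     -2  0 ]
  [ 0  0   -4/3  1 ]
  [ 0  0  -10/3  0 ]
Multiply R2 by -1/2.
  [ 1  4    4/9  0 ]
  [ 0  0      1  0 ]
  [ 0  0   -4/3  1 ]
  [ 0  0  -10/3  0 ]
Add 4/3 times R2 to R3.
  [ 1  4    4/9  0 ]
  [ 0  0      1  0 ]
  [ 0  0      0  1 ]
  [ 0  0  -10/3  0 ]
Add 10/3 times R2 to R4.
  [ 1  4  4/9  0 ]
  [ 0  0    1  0 ]
  [ 0  0    0  1 ]
  [ 0  0    0  0 ]
Subtract 4/9 times R2 from R1.
  [ 1  4  0  0 ]
  [ 0  0  1  0 ]
  [ 0  0  0  1 ]
  [ 0  0  0  0 ]

4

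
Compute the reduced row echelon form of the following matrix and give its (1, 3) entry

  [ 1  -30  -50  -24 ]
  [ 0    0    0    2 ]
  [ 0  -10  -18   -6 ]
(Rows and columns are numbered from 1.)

4

R2 ↔ R3
R2 := -1/10·R2
R3 := 1/2·R3
R2 := R2 − 3/5·R3
R1 := R1 + 24·R3
R1 := R1 + 30·R2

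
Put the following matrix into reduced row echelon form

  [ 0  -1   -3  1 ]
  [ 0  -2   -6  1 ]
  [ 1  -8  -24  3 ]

R1 <=> R3
  [ 1  -8  -24  3 ]
  [ 0  -2   -6  1 ]
  [ 0  -1   -3  1 ]
R2 -> -1/2·R2
  [ 1  -8  -24     3 ]
  [ 0   1    3  -1/2 ]
  [ 0  -1   -3     1 ]
R3 -> R3 + R2
  [ 1  -8  -24     3 ]
  [ 0   1    3  -1/2 ]
  [ 0   0    0   1/2 ]
R3 -> 2·R3
  [ 1  -8  -24     3 ]
  [ 0   1    3  -1/2 ]
  [ 0   0    0     1 ]
R2 -> R2 + 1/2·R3
  [ 1  -8  -24  3 ]
  [ 0   1    3  0 ]
  [ 0   0    0  1 ]
R1 -> R1 − 3·R3
  [ 1  -8  -24  0 ]
  [ 0   1    3  0 ]
  [ 0   0    0  1 ]
R1 -> R1 + 8·R2
  [ 1  0  0  0 ]
  [ 0  1  3  0 ]
  [ 0  0  0  1 ]

[[1, 0, 0, 0], [0, 1, 3, 0], [0, 0, 0, 1]]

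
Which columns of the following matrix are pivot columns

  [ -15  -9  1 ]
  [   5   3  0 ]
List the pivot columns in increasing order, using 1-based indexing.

1, 3

Multiply R1 by -1/15.
  [ 1  3/5  -1/15 ]
  [ 5    3      0 ]
Subtract 5 times R1 from R2.
  [ 1  3/5  -1/15 ]
  [ 0    0    1/3 ]
Multiply R2 by 3.
  [ 1  3/5  -1/15 ]
  [ 0    0      1 ]
Add 1/15 times R2 to R1.
  [ 1  3/5  0 ]
  [ 0    0  1 ]
Pivot columns are the columns containing a leading 1.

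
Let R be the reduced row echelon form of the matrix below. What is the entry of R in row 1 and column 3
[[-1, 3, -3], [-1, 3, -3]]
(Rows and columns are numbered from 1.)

R1 ← -1·R1
R2 ← R2 + R1

3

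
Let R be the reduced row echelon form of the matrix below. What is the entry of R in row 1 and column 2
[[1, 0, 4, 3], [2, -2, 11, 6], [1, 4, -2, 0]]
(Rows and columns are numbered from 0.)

r2 → r2 − 2·r1
  [ 1   0   4  3 ]
  [ 0  -2   3  0 ]
  [ 1   4  -2  0 ]
r3 → r3 − r1
  [ 1   0   4   3 ]
  [ 0  -2   3   0 ]
  [ 0   4  -6  -3 ]
r2 → -1/2·r2
  [ 1  0     4   3 ]
  [ 0  1  -3/2   0 ]
  [ 0  4    -6  -3 ]
r3 → r3 − 4·r2
  [ 1  0     4   3 ]
  [ 0  1  -3/2   0 ]
  [ 0  0     0  -3 ]
r3 → -1/3·r3
  [ 1  0     4  3 ]
  [ 0  1  -3/2  0 ]
  [ 0  0     0  1 ]
r1 → r1 − 3·r3
  [ 1  0     4  0 ]
  [ 0  1  -3/2  0 ]
  [ 0  0     0  1 ]

-3/2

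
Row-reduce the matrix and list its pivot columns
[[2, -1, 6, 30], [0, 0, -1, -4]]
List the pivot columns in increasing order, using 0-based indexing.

Multiply R1 by 1/2.
  [ 1  -1/2   3  15 ]
  [ 0     0  -1  -4 ]
Multiply R2 by -1.
  [ 1  -1/2  3  15 ]
  [ 0     0  1   4 ]
Subtract 3 times R2 from R1.
  [ 1  -1/2  0  3 ]
  [ 0     0  1  4 ]
Pivot columns are the columns containing a leading 1.

0, 2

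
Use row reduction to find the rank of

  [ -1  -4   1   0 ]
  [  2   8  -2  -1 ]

rank = 2

r1 := -1·r1
  [ 1  4  -1   0 ]
  [ 2  8  -2  -1 ]
r2 := r2 − 2·r1
  [ 1  4  -1   0 ]
  [ 0  0   0  -1 ]
r2 := -1·r2
  [ 1  4  -1  0 ]
  [ 0  0   0  1 ]
The reduced form has 2 nonzero rows.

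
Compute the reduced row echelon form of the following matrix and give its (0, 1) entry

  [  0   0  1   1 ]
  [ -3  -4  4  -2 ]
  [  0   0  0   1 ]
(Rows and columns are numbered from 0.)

4/3

R1 ↔ R2
  [ -3  -4  4  -2 ]
  [  0   0  1   1 ]
  [  0   0  0   1 ]
R1 ← -1/3·R1
  [ 1  4/3  -4/3  2/3 ]
  [ 0    0     1    1 ]
  [ 0    0     0    1 ]
R2 ← R2 − R3
  [ 1  4/3  -4/3  2/3 ]
  [ 0    0     1    0 ]
  [ 0    0     0    1 ]
R1 ← R1 − 2/3·R3
  [ 1  4/3  -4/3  0 ]
  [ 0    0     1  0 ]
  [ 0    0     0  1 ]
R1 ← R1 + 4/3·R2
  [ 1  4/3  0  0 ]
  [ 0    0  1  0 ]
  [ 0    0  0  1 ]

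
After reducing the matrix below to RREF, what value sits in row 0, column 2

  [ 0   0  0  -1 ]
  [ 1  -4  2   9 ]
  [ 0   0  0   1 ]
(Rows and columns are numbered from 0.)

R1 <-> R2
R2 → -1·R2
R3 → R3 − R2
R1 → R1 − 9·R2

2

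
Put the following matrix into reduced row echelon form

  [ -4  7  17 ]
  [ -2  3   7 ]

[[1, 0, 1], [0, 1, 3]]

R1 → -1/4·R1
  [  1  -7/4  -17/4 ]
  [ -2     3      7 ]
R2 → R2 + 2·R1
  [ 1  -7/4  -17/4 ]
  [ 0  -1/2   -3/2 ]
R2 → -2·R2
  [ 1  -7/4  -17/4 ]
  [ 0     1      3 ]
R1 → R1 + 7/4·R2
  [ 1  0  1 ]
  [ 0  1  3 ]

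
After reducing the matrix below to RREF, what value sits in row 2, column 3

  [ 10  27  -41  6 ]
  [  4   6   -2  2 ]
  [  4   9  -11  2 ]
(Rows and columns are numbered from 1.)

-3

R1 := 1/10·R1
  [ 1  27/10  -41/10  3/5 ]
  [ 4      6      -2    2 ]
  [ 4      9     -11    2 ]
R2 := R2 − 4·R1
  [ 1  27/10  -41/10   3/5 ]
  [ 0  -24/5    72/5  -2/5 ]
  [ 4      9     -11     2 ]
R3 := R3 − 4·R1
  [ 1  27/10  -41/10   3/5 ]
  [ 0  -24/5    72/5  -2/5 ]
  [ 0   -9/5    27/5  -2/5 ]
R2 := -5/24·R2
  [ 1  27/10  -41/10   3/5 ]
  [ 0      1      -3  1/12 ]
  [ 0   -9/5    27/5  -2/5 ]
R3 := R3 + 9/5·R2
  [ 1  27/10  -41/10   3/5 ]
  [ 0      1      -3  1/12 ]
  [ 0      0       0  -1/4 ]
R3 := -4·R3
  [ 1  27/10  -41/10   3/5 ]
  [ 0      1      -3  1/12 ]
  [ 0      0       0     1 ]
R2 := R2 − 1/12·R3
  [ 1  27/10  -41/10  3/5 ]
  [ 0      1      -3    0 ]
  [ 0      0       0    1 ]
R1 := R1 − 3/5·R3
  [ 1  27/10  -41/10  0 ]
  [ 0      1      -3  0 ]
  [ 0      0       0  1 ]
R1 := R1 − 27/10·R2
  [ 1  0   4  0 ]
  [ 0  1  -3  0 ]
  [ 0  0   0  1 ]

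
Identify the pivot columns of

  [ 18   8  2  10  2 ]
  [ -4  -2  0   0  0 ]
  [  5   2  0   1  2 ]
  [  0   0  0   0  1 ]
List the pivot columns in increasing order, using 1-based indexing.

1, 2, 3, 5

R1 -> 1/18·R1
  [  1  4/9  1/9  5/9  1/9 ]
  [ -4   -2    0    0    0 ]
  [  5    2    0    1    2 ]
  [  0    0    0    0    1 ]
R2 -> R2 + 4·R1
  [ 1   4/9  1/9   5/9  1/9 ]
  [ 0  -2/9  4/9  20/9  4/9 ]
  [ 5     2    0     1    2 ]
  [ 0     0    0     0    1 ]
R3 -> R3 − 5·R1
  [ 1   4/9   1/9    5/9   1/9 ]
  [ 0  -2/9   4/9   20/9   4/9 ]
  [ 0  -2/9  -5/9  -16/9  13/9 ]
  [ 0     0     0      0     1 ]
R2 -> -9/2·R2
  [ 1   4/9   1/9    5/9   1/9 ]
  [ 0     1    -2    -10    -2 ]
  [ 0  -2/9  -5/9  -16/9  13/9 ]
  [ 0     0     0      0     1 ]
R3 -> R3 + 2/9·R2
  [ 1  4/9  1/9  5/9  1/9 ]
  [ 0    1   -2  -10   -2 ]
  [ 0    0   -1   -4    1 ]
  [ 0    0    0    0    1 ]
R3 -> -1·R3
  [ 1  4/9  1/9  5/9  1/9 ]
  [ 0    1   -2  -10   -2 ]
  [ 0    0    1    4   -1 ]
  [ 0    0    0    0    1 ]
R3 -> R3 + R4
  [ 1  4/9  1/9  5/9  1/9 ]
  [ 0    1   -2  -10   -2 ]
  [ 0    0    1    4    0 ]
  [ 0    0    0    0    1 ]
R2 -> R2 + 2·R4
  [ 1  4/9  1/9  5/9  1/9 ]
  [ 0    1   -2  -10    0 ]
  [ 0    0    1    4    0 ]
  [ 0    0    0    0    1 ]
R1 -> R1 − 1/9·R4
  [ 1  4/9  1/9  5/9  0 ]
  [ 0    1   -2  -10  0 ]
  [ 0    0    1    4  0 ]
  [ 0    0    0    0  1 ]
R2 -> R2 + 2·R3
  [ 1  4/9  1/9  5/9  0 ]
  [ 0    1    0   -2  0 ]
  [ 0    0    1    4  0 ]
  [ 0    0    0    0  1 ]
R1 -> R1 − 1/9·R3
  [ 1  4/9  0  1/9  0 ]
  [ 0    1  0   -2  0 ]
  [ 0    0  1    4  0 ]
  [ 0    0  0    0  1 ]
R1 -> R1 − 4/9·R2
  [ 1  0  0   1  0 ]
  [ 0  1  0  -2  0 ]
  [ 0  0  1   4  0 ]
  [ 0  0  0   0  1 ]
Pivot columns are the columns containing a leading 1.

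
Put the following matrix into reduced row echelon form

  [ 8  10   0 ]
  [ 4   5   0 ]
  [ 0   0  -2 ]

ρ1 ← 1/8·ρ1
  [ 1  5/4   0 ]
  [ 4    5   0 ]
  [ 0    0  -2 ]
ρ2 ← ρ2 − 4·ρ1
  [ 1  5/4   0 ]
  [ 0    0   0 ]
  [ 0    0  -2 ]
ρ2 <=> ρ3
  [ 1  5/4   0 ]
  [ 0    0  -2 ]
  [ 0    0   0 ]
ρ2 ← -1/2·ρ2
  [ 1  5/4  0 ]
  [ 0    0  1 ]
  [ 0    0  0 ]

[[1, 5/4, 0], [0, 0, 1], [0, 0, 0]]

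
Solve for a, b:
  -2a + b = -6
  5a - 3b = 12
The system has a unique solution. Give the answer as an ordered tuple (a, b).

Form the augmented matrix and row-reduce:
  [ -2   1  |  -6 ]
  [  5  -3  |  12 ]
Multiply ρ1 by -1/2.
  [ 1  -1/2  |   3 ]
  [ 5    -3  |  12 ]
Subtract 5 times ρ1 from ρ2.
  [ 1  -1/2  |   3 ]
  [ 0  -1/2  |  -3 ]
Multiply ρ2 by -2.
  [ 1  -1/2  |  3 ]
  [ 0     1  |  6 ]
Add 1/2 times ρ2 to ρ1.
  [ 1  0  |  6 ]
  [ 0  1  |  6 ]
Reading off the last column: a = 6, b = 6.

(6, 6)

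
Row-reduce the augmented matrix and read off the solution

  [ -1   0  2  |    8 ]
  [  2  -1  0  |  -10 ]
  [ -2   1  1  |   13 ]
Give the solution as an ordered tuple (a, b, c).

(-2, 6, 3)

R1 ← -1·R1
  [  1   0  -2  |   -8 ]
  [  2  -1   0  |  -10 ]
  [ -2   1   1  |   13 ]
R2 ← R2 − 2·R1
  [  1   0  -2  |  -8 ]
  [  0  -1   4  |   6 ]
  [ -2   1   1  |  13 ]
R3 ← R3 + 2·R1
  [ 1   0  -2  |  -8 ]
  [ 0  -1   4  |   6 ]
  [ 0   1  -3  |  -3 ]
R2 ← -1·R2
  [ 1  0  -2  |  -8 ]
  [ 0  1  -4  |  -6 ]
  [ 0  1  -3  |  -3 ]
R3 ← R3 − R2
  [ 1  0  -2  |  -8 ]
  [ 0  1  -4  |  -6 ]
  [ 0  0   1  |   3 ]
R2 ← R2 + 4·R3
  [ 1  0  -2  |  -8 ]
  [ 0  1   0  |   6 ]
  [ 0  0   1  |   3 ]
R1 ← R1 + 2·R3
  [ 1  0  0  |  -2 ]
  [ 0  1  0  |   6 ]
  [ 0  0  1  |   3 ]
Reading off the last column: a = -2, b = 6, c = 3.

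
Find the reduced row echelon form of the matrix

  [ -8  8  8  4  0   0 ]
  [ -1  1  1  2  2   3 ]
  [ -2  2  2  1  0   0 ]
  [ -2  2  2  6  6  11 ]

R1 -> -1/8·R1
  [  1  -1  -1  -1/2  0   0 ]
  [ -1   1   1     2  2   3 ]
  [ -2   2   2     1  0   0 ]
  [ -2   2   2     6  6  11 ]
R2 -> R2 + R1
  [  1  -1  -1  -1/2  0   0 ]
  [  0   0   0   3/2  2   3 ]
  [ -2   2   2     1  0   0 ]
  [ -2   2   2     6  6  11 ]
R3 -> R3 + 2·R1
  [  1  -1  -1  -1/2  0   0 ]
  [  0   0   0   3/2  2   3 ]
  [  0   0   0     0  0   0 ]
  [ -2   2   2     6  6  11 ]
R4 -> R4 + 2·R1
  [ 1  -1  -1  -1/2  0   0 ]
  [ 0   0   0   3/2  2   3 ]
  [ 0   0   0     0  0   0 ]
  [ 0   0   0     5  6  11 ]
R2 -> 2/3·R2
  [ 1  -1  -1  -1/2    0   0 ]
  [ 0   0   0     1  4/3   2 ]
  [ 0   0   0     0    0   0 ]
  [ 0   0   0     5    6  11 ]
R4 -> R4 − 5·R2
  [ 1  -1  -1  -1/2     0  0 ]
  [ 0   0   0     1   4/3  2 ]
  [ 0   0   0     0     0  0 ]
  [ 0   0   0     0  -2/3  1 ]
R3 <=> R4
  [ 1  -1  -1  -1/2     0  0 ]
  [ 0   0   0     1   4/3  2 ]
  [ 0   0   0     0  -2/3  1 ]
  [ 0   0   0     0     0  0 ]
R3 -> -3/2·R3
  [ 1  -1  -1  -1/2    0     0 ]
  [ 0   0   0     1  4/3     2 ]
  [ 0   0   0     0    1  -3/2 ]
  [ 0   0   0     0    0     0 ]
R2 -> R2 − 4/3·R3
  [ 1  -1  -1  -1/2  0     0 ]
  [ 0   0   0     1  0     4 ]
  [ 0   0   0     0  1  -3/2 ]
  [ 0   0   0     0  0     0 ]
R1 -> R1 + 1/2·R2
  [ 1  -1  -1  0  0     2 ]
  [ 0   0   0  1  0     4 ]
  [ 0   0   0  0  1  -3/2 ]
  [ 0   0   0  0  0     0 ]

[[1, -1, -1, 0, 0, 2], [0, 0, 0, 1, 0, 4], [0, 0, 0, 0, 1, -3/2], [0, 0, 0, 0, 0, 0]]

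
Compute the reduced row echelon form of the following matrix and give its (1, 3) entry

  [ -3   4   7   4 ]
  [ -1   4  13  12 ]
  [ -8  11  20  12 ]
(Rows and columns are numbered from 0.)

R1 → -1/3·R1
  [  1  -4/3  -7/3  -4/3 ]
  [ -1     4    13    12 ]
  [ -8    11    20    12 ]
R2 → R2 + R1
  [  1  -4/3  -7/3  -4/3 ]
  [  0   8/3  32/3  32/3 ]
  [ -8    11    20    12 ]
R3 → R3 + 8·R1
  [ 1  -4/3  -7/3  -4/3 ]
  [ 0   8/3  32/3  32/3 ]
  [ 0   1/3   4/3   4/3 ]
R2 → 3/8·R2
  [ 1  -4/3  -7/3  -4/3 ]
  [ 0     1     4     4 ]
  [ 0   1/3   4/3   4/3 ]
R3 → R3 − 1/3·R2
  [ 1  -4/3  -7/3  -4/3 ]
  [ 0     1     4     4 ]
  [ 0     0     0     0 ]
R1 → R1 + 4/3·R2
  [ 1  0  3  4 ]
  [ 0  1  4  4 ]
  [ 0  0  0  0 ]

4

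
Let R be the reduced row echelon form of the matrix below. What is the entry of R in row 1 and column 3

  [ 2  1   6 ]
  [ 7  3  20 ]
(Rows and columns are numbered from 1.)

R1 ← 1/2·R1
R2 ← R2 − 7·R1
R2 ← -2·R2
R1 ← R1 − 1/2·R2

2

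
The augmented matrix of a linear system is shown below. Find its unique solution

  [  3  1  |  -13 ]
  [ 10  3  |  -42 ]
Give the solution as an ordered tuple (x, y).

(-3, -4)

r1 → 1/3·r1
  [  1  1/3  |  -13/3 ]
  [ 10    3  |    -42 ]
r2 → r2 − 10·r1
  [ 1   1/3  |  -13/3 ]
  [ 0  -1/3  |    4/3 ]
r2 → -3·r2
  [ 1  1/3  |  -13/3 ]
  [ 0    1  |     -4 ]
r1 → r1 − 1/3·r2
  [ 1  0  |  -3 ]
  [ 0  1  |  -4 ]
Reading off the last column: x = -3, y = -4.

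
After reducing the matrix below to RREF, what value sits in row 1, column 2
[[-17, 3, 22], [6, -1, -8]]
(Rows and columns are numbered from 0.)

r1 ← -1/17·r1
  [ 1  -3/17  -22/17 ]
  [ 6     -1      -8 ]
r2 ← r2 − 6·r1
  [ 1  -3/17  -22/17 ]
  [ 0   1/17   -4/17 ]
r2 ← 17·r2
  [ 1  -3/17  -22/17 ]
  [ 0      1      -4 ]
r1 ← r1 + 3/17·r2
  [ 1  0  -2 ]
  [ 0  1  -4 ]

-4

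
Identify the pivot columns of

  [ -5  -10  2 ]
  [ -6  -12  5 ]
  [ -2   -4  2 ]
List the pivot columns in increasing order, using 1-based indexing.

R1 -> -1/5·R1
  [  1    2  -2/5 ]
  [ -6  -12     5 ]
  [ -2   -4     2 ]
R2 -> R2 + 6·R1
  [  1   2  -2/5 ]
  [  0   0  13/5 ]
  [ -2  -4     2 ]
R3 -> R3 + 2·R1
  [ 1  2  -2/5 ]
  [ 0  0  13/5 ]
  [ 0  0   6/5 ]
R2 -> 5/13·R2
  [ 1  2  -2/5 ]
  [ 0  0     1 ]
  [ 0  0   6/5 ]
R3 -> R3 − 6/5·R2
  [ 1  2  -2/5 ]
  [ 0  0     1 ]
  [ 0  0     0 ]
R1 -> R1 + 2/5·R2
  [ 1  2  0 ]
  [ 0  0  1 ]
  [ 0  0  0 ]
Pivot columns are the columns containing a leading 1.

1, 3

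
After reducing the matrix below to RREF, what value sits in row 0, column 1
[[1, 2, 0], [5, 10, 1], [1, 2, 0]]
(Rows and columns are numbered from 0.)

2

R2 → R2 − 5·R1
  [ 1  2  0 ]
  [ 0  0  1 ]
  [ 1  2  0 ]
R3 → R3 − R1
  [ 1  2  0 ]
  [ 0  0  1 ]
  [ 0  0  0 ]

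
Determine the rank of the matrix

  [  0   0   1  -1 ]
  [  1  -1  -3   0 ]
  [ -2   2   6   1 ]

rank = 3

Swap R1 and R2.
  [  1  -1  -3   0 ]
  [  0   0   1  -1 ]
  [ -2   2   6   1 ]
Add 2 times R1 to R3.
  [ 1  -1  -3   0 ]
  [ 0   0   1  -1 ]
  [ 0   0   0   1 ]
Add R3 to R2.
  [ 1  -1  -3  0 ]
  [ 0   0   1  0 ]
  [ 0   0   0  1 ]
Add 3 times R2 to R1.
  [ 1  -1  0  0 ]
  [ 0   0  1  0 ]
  [ 0   0  0  1 ]
The reduced form has 3 nonzero rows.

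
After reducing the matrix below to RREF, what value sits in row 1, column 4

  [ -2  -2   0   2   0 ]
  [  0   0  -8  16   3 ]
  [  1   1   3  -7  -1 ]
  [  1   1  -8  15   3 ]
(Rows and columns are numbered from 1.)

r1 := -1/2·r1
r3 := r3 − r1
r4 := r4 − r1
r2 := -1/8·r2
r3 := r3 − 3·r2
r4 := r4 + 8·r2
r3 := 8·r3
r2 := r2 + 3/8·r3

-1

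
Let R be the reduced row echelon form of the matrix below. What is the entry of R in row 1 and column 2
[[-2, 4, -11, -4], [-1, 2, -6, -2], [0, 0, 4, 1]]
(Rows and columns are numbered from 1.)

Multiply r1 by -1/2.
  [  1  -2  11/2   2 ]
  [ -1   2    -6  -2 ]
  [  0   0     4   1 ]
Add r1 to r2.
  [ 1  -2  11/2  2 ]
  [ 0   0  -1/2  0 ]
  [ 0   0     4  1 ]
Multiply r2 by -2.
  [ 1  -2  11/2  2 ]
  [ 0   0     1  0 ]
  [ 0   0     4  1 ]
Subtract 4 times r2 from r3.
  [ 1  -2  11/2  2 ]
  [ 0   0     1  0 ]
  [ 0   0     0  1 ]
Subtract 2 times r3 from r1.
  [ 1  -2  11/2  0 ]
  [ 0   0     1  0 ]
  [ 0   0     0  1 ]
Subtract 11/2 times r2 from r1.
  [ 1  -2  0  0 ]
  [ 0   0  1  0 ]
  [ 0   0  0  1 ]

-2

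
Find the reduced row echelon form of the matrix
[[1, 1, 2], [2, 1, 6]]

[[1, 0, 4], [0, 1, -2]]

R2 → R2 − 2·R1
  [ 1   1  2 ]
  [ 0  -1  2 ]
R2 → -1·R2
  [ 1  1   2 ]
  [ 0  1  -2 ]
R1 → R1 − R2
  [ 1  0   4 ]
  [ 0  1  -2 ]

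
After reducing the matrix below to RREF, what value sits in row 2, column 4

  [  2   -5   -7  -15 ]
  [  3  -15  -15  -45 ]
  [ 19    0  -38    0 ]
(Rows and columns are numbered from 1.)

r1 → 1/2·r1
  [  1  -5/2  -7/2  -15/2 ]
  [  3   -15   -15    -45 ]
  [ 19     0   -38      0 ]
r2 → r2 − 3·r1
  [  1   -5/2  -7/2  -15/2 ]
  [  0  -15/2  -9/2  -45/2 ]
  [ 19      0   -38      0 ]
r3 → r3 − 19·r1
  [ 1   -5/2  -7/2  -15/2 ]
  [ 0  -15/2  -9/2  -45/2 ]
  [ 0   95/2  57/2  285/2 ]
r2 → -2/15·r2
  [ 1  -5/2  -7/2  -15/2 ]
  [ 0     1   3/5      3 ]
  [ 0  95/2  57/2  285/2 ]
r3 → r3 − 95/2·r2
  [ 1  -5/2  -7/2  -15/2 ]
  [ 0     1   3/5      3 ]
  [ 0     0     0      0 ]
r1 → r1 + 5/2·r2
  [ 1  0   -2  0 ]
  [ 0  1  3/5  3 ]
  [ 0  0    0  0 ]

3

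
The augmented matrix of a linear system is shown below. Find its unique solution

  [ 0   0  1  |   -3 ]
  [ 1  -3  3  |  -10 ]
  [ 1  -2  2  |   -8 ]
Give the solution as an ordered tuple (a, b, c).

ρ1 <-> ρ2
  [ 1  -3  3  |  -10 ]
  [ 0   0  1  |   -3 ]
  [ 1  -2  2  |   -8 ]
ρ3 → ρ3 − ρ1
  [ 1  -3   3  |  -10 ]
  [ 0   0   1  |   -3 ]
  [ 0   1  -1  |    2 ]
ρ2 <-> ρ3
  [ 1  -3   3  |  -10 ]
  [ 0   1  -1  |    2 ]
  [ 0   0   1  |   -3 ]
ρ2 → ρ2 + ρ3
  [ 1  -3  3  |  -10 ]
  [ 0   1  0  |   -1 ]
  [ 0   0  1  |   -3 ]
ρ1 → ρ1 − 3·ρ3
  [ 1  -3  0  |  -1 ]
  [ 0   1  0  |  -1 ]
  [ 0   0  1  |  -3 ]
ρ1 → ρ1 + 3·ρ2
  [ 1  0  0  |  -4 ]
  [ 0  1  0  |  -1 ]
  [ 0  0  1  |  -3 ]
Reading off the last column: a = -4, b = -1, c = -3.

(-4, -1, -3)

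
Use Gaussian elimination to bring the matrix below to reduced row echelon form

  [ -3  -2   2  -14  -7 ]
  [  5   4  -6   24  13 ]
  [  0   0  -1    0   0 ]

[[1, 0, 0, 4, 1], [0, 1, 0, 1, 2], [0, 0, 1, 0, 0]]

R1 -> -1/3·R1
  [ 1  2/3  -2/3  14/3  7/3 ]
  [ 5    4    -6    24   13 ]
  [ 0    0    -1     0    0 ]
R2 -> R2 − 5·R1
  [ 1  2/3  -2/3  14/3  7/3 ]
  [ 0  2/3  -8/3   2/3  4/3 ]
  [ 0    0    -1     0    0 ]
R2 -> 3/2·R2
  [ 1  2/3  -2/3  14/3  7/3 ]
  [ 0    1    -4     1    2 ]
  [ 0    0    -1     0    0 ]
R3 -> -1·R3
  [ 1  2/3  -2/3  14/3  7/3 ]
  [ 0    1    -4     1    2 ]
  [ 0    0     1     0    0 ]
R2 -> R2 + 4·R3
  [ 1  2/3  -2/3  14/3  7/3 ]
  [ 0    1     0     1    2 ]
  [ 0    0     1     0    0 ]
R1 -> R1 + 2/3·R3
  [ 1  2/3  0  14/3  7/3 ]
  [ 0    1  0     1    2 ]
  [ 0    0  1     0    0 ]
R1 -> R1 − 2/3·R2
  [ 1  0  0  4  1 ]
  [ 0  1  0  1  2 ]
  [ 0  0  1  0  0 ]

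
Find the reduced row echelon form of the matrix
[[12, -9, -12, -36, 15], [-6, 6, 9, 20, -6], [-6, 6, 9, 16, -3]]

[[1, 0, 1/2, 0, 1/2], [0, 1, 2, 0, 2], [0, 0, 0, 1, -3/4]]

r1 ← 1/12·r1
  [  1  -3/4  -1  -3  5/4 ]
  [ -6     6   9  20   -6 ]
  [ -6     6   9  16   -3 ]
r2 ← r2 + 6·r1
  [  1  -3/4  -1  -3  5/4 ]
  [  0   3/2   3   2  3/2 ]
  [ -6     6   9  16   -3 ]
r3 ← r3 + 6·r1
  [ 1  -3/4  -1  -3  5/4 ]
  [ 0   3/2   3   2  3/2 ]
  [ 0   3/2   3  -2  9/2 ]
r2 ← 2/3·r2
  [ 1  -3/4  -1   -3  5/4 ]
  [ 0     1   2  4/3    1 ]
  [ 0   3/2   3   -2  9/2 ]
r3 ← r3 − 3/2·r2
  [ 1  -3/4  -1   -3  5/4 ]
  [ 0     1   2  4/3    1 ]
  [ 0     0   0   -4    3 ]
r3 ← -1/4·r3
  [ 1  -3/4  -1   -3   5/4 ]
  [ 0     1   2  4/3     1 ]
  [ 0     0   0    1  -3/4 ]
r2 ← r2 − 4/3·r3
  [ 1  -3/4  -1  -3   5/4 ]
  [ 0     1   2   0     2 ]
  [ 0     0   0   1  -3/4 ]
r1 ← r1 + 3·r3
  [ 1  -3/4  -1  0    -1 ]
  [ 0     1   2  0     2 ]
  [ 0     0   0  1  -3/4 ]
r1 ← r1 + 3/4·r2
  [ 1  0  1/2  0   1/2 ]
  [ 0  1    2  0     2 ]
  [ 0  0    0  1  -3/4 ]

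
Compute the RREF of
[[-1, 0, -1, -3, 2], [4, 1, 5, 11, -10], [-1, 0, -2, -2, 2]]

[[1, 0, 0, 4, -2], [0, 1, 0, 0, -2], [0, 0, 1, -1, 0]]

R1 ← -1·R1
  [  1  0   1   3   -2 ]
  [  4  1   5  11  -10 ]
  [ -1  0  -2  -2    2 ]
R2 ← R2 − 4·R1
  [  1  0   1   3  -2 ]
  [  0  1   1  -1  -2 ]
  [ -1  0  -2  -2   2 ]
R3 ← R3 + R1
  [ 1  0   1   3  -2 ]
  [ 0  1   1  -1  -2 ]
  [ 0  0  -1   1   0 ]
R3 ← -1·R3
  [ 1  0  1   3  -2 ]
  [ 0  1  1  -1  -2 ]
  [ 0  0  1  -1   0 ]
R2 ← R2 − R3
  [ 1  0  1   3  -2 ]
  [ 0  1  0   0  -2 ]
  [ 0  0  1  -1   0 ]
R1 ← R1 − R3
  [ 1  0  0   4  -2 ]
  [ 0  1  0   0  -2 ]
  [ 0  0  1  -1   0 ]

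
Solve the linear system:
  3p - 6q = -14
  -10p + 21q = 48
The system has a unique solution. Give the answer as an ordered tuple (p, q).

(-2, 4/3)

Form the augmented matrix and row-reduce:
  [   3  -6  |  -14 ]
  [ -10  21  |   48 ]
R1 := 1/3·R1
  [   1  -2  |  -14/3 ]
  [ -10  21  |     48 ]
R2 := R2 + 10·R1
  [ 1  -2  |  -14/3 ]
  [ 0   1  |    4/3 ]
R1 := R1 + 2·R2
  [ 1  0  |   -2 ]
  [ 0  1  |  4/3 ]
Reading off the last column: p = -2, q = 4/3.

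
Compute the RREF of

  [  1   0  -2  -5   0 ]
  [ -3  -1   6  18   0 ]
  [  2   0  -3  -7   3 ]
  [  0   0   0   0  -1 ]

[[1, 0, 0, 1, 0], [0, 1, 0, -3, 0], [0, 0, 1, 3, 0], [0, 0, 0, 0, 1]]

R2 := R2 + 3·R1
  [ 1   0  -2  -5   0 ]
  [ 0  -1   0   3   0 ]
  [ 2   0  -3  -7   3 ]
  [ 0   0   0   0  -1 ]
R3 := R3 − 2·R1
  [ 1   0  -2  -5   0 ]
  [ 0  -1   0   3   0 ]
  [ 0   0   1   3   3 ]
  [ 0   0   0   0  -1 ]
R2 := -1·R2
  [ 1  0  -2  -5   0 ]
  [ 0  1   0  -3   0 ]
  [ 0  0   1   3   3 ]
  [ 0  0   0   0  -1 ]
R4 := -1·R4
  [ 1  0  -2  -5  0 ]
  [ 0  1   0  -3  0 ]
  [ 0  0   1   3  3 ]
  [ 0  0   0   0  1 ]
R3 := R3 − 3·R4
  [ 1  0  -2  -5  0 ]
  [ 0  1   0  -3  0 ]
  [ 0  0   1   3  0 ]
  [ 0  0   0   0  1 ]
R1 := R1 + 2·R3
  [ 1  0  0   1  0 ]
  [ 0  1  0  -3  0 ]
  [ 0  0  1   3  0 ]
  [ 0  0  0   0  1 ]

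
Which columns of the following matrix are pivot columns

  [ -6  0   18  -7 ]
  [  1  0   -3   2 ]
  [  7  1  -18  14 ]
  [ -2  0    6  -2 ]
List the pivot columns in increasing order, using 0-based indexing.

Multiply R1 by -1/6.
  [  1  0   -3  7/6 ]
  [  1  0   -3    2 ]
  [  7  1  -18   14 ]
  [ -2  0    6   -2 ]
Subtract R1 from R2.
  [  1  0   -3  7/6 ]
  [  0  0    0  5/6 ]
  [  7  1  -18   14 ]
  [ -2  0    6   -2 ]
Subtract 7 times R1 from R3.
  [  1  0  -3   7/6 ]
  [  0  0   0   5/6 ]
  [  0  1   3  35/6 ]
  [ -2  0   6    -2 ]
Add 2 times R1 to R4.
  [ 1  0  -3   7/6 ]
  [ 0  0   0   5/6 ]
  [ 0  1   3  35/6 ]
  [ 0  0   0   1/3 ]
Swap R2 and R3.
  [ 1  0  -3   7/6 ]
  [ 0  1   3  35/6 ]
  [ 0  0   0   5/6 ]
  [ 0  0   0   1/3 ]
Multiply R3 by 6/5.
  [ 1  0  -3   7/6 ]
  [ 0  1   3  35/6 ]
  [ 0  0   0     1 ]
  [ 0  0   0   1/3 ]
Subtract 1/3 times R3 from R4.
  [ 1  0  -3   7/6 ]
  [ 0  1   3  35/6 ]
  [ 0  0   0     1 ]
  [ 0  0   0     0 ]
Subtract 35/6 times R3 from R2.
  [ 1  0  -3  7/6 ]
  [ 0  1   3    0 ]
  [ 0  0   0    1 ]
  [ 0  0   0    0 ]
Subtract 7/6 times R3 from R1.
  [ 1  0  -3  0 ]
  [ 0  1   3  0 ]
  [ 0  0   0  1 ]
  [ 0  0   0  0 ]
Pivot columns are the columns containing a leading 1.

0, 1, 3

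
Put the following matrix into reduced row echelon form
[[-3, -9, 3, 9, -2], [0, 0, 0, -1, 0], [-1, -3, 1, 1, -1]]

R1 := -1/3·R1
R3 := R3 + R1
R2 := -1·R2
R3 := R3 + 2·R2
R3 := -3·R3
R1 := R1 − 2/3·R3
R1 := R1 + 3·R2

[[1, 3, -1, 0, 0], [0, 0, 0, 1, 0], [0, 0, 0, 0, 1]]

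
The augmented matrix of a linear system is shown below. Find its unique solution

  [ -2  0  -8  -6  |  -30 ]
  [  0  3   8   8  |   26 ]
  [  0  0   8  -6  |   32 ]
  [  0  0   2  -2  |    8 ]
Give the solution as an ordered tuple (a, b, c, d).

(-1, -2, 4, 0)

R1 -> -1/2·R1
R2 -> 1/3·R2
R3 -> 1/8·R3
R4 -> R4 − 2·R3
R4 -> -2·R4
R3 -> R3 + 3/4·R4
R2 -> R2 − 8/3·R4
R1 -> R1 − 3·R4
R2 -> R2 − 8/3·R3
R1 -> R1 − 4·R3
Reading off the last column: a = -1, b = -2, c = 4, d = 0.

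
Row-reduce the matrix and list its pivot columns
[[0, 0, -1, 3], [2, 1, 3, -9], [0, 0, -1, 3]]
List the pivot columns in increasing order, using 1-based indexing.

R1 ↔ R2
R1 → 1/2·R1
R2 → -1·R2
R3 → R3 + R2
R1 → R1 − 3/2·R2
Pivot columns are the columns containing a leading 1.

1, 3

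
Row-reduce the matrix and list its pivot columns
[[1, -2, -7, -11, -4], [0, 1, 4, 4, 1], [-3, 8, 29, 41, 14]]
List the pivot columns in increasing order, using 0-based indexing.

0, 1

r3 ← r3 + 3·r1
r3 ← r3 − 2·r2
r1 ← r1 + 2·r2
Pivot columns are the columns containing a leading 1.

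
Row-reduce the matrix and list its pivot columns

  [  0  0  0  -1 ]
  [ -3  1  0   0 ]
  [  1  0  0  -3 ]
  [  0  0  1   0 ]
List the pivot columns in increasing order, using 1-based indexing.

1, 2, 3, 4

R1 ↔ R2
  [ -3  1  0   0 ]
  [  0  0  0  -1 ]
  [  1  0  0  -3 ]
  [  0  0  1   0 ]
R1 -> -1/3·R1
  [ 1  -1/3  0   0 ]
  [ 0     0  0  -1 ]
  [ 1     0  0  -3 ]
  [ 0     0  1   0 ]
R3 -> R3 − R1
  [ 1  -1/3  0   0 ]
  [ 0     0  0  -1 ]
  [ 0   1/3  0  -3 ]
  [ 0     0  1   0 ]
R2 ↔ R3
  [ 1  -1/3  0   0 ]
  [ 0   1/3  0  -3 ]
  [ 0     0  0  -1 ]
  [ 0     0  1   0 ]
R2 -> 3·R2
  [ 1  -1/3  0   0 ]
  [ 0     1  0  -9 ]
  [ 0     0  0  -1 ]
  [ 0     0  1   0 ]
R3 ↔ R4
  [ 1  -1/3  0   0 ]
  [ 0     1  0  -9 ]
  [ 0     0  1   0 ]
  [ 0     0  0  -1 ]
R4 -> -1·R4
  [ 1  -1/3  0   0 ]
  [ 0     1  0  -9 ]
  [ 0     0  1   0 ]
  [ 0     0  0   1 ]
R2 -> R2 + 9·R4
  [ 1  -1/3  0  0 ]
  [ 0     1  0  0 ]
  [ 0     0  1  0 ]
  [ 0     0  0  1 ]
R1 -> R1 + 1/3·R2
  [ 1  0  0  0 ]
  [ 0  1  0  0 ]
  [ 0  0  1  0 ]
  [ 0  0  0  1 ]
Pivot columns are the columns containing a leading 1.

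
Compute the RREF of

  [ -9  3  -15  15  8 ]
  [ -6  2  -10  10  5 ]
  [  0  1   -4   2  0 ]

R1 := -1/9·R1
  [  1  -1/3  5/3  -5/3  -8/9 ]
  [ -6     2  -10    10     5 ]
  [  0     1   -4     2     0 ]
R2 := R2 + 6·R1
  [ 1  -1/3  5/3  -5/3  -8/9 ]
  [ 0     0    0     0  -1/3 ]
  [ 0     1   -4     2     0 ]
R2 <=> R3
  [ 1  -1/3  5/3  -5/3  -8/9 ]
  [ 0     1   -4     2     0 ]
  [ 0     0    0     0  -1/3 ]
R3 := -3·R3
  [ 1  -1/3  5/3  -5/3  -8/9 ]
  [ 0     1   -4     2     0 ]
  [ 0     0    0     0     1 ]
R1 := R1 + 8/9·R3
  [ 1  -1/3  5/3  -5/3  0 ]
  [ 0     1   -4     2  0 ]
  [ 0     0    0     0  1 ]
R1 := R1 + 1/3·R2
  [ 1  0  1/3  -1  0 ]
  [ 0  1   -4   2  0 ]
  [ 0  0    0   0  1 ]

[[1, 0, 1/3, -1, 0], [0, 1, -4, 2, 0], [0, 0, 0, 0, 1]]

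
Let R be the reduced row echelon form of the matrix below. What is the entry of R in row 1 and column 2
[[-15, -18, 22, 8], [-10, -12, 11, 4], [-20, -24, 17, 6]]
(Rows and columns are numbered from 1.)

6/5

R1 := -1/15·R1
  [   1  6/5  -22/15  -8/15 ]
  [ -10  -12      11      4 ]
  [ -20  -24      17      6 ]
R2 := R2 + 10·R1
  [   1  6/5  -22/15  -8/15 ]
  [   0    0   -11/3   -4/3 ]
  [ -20  -24      17      6 ]
R3 := R3 + 20·R1
  [ 1  6/5  -22/15  -8/15 ]
  [ 0    0   -11/3   -4/3 ]
  [ 0    0   -37/3  -14/3 ]
R2 := -3/11·R2
  [ 1  6/5  -22/15  -8/15 ]
  [ 0    0       1   4/11 ]
  [ 0    0   -37/3  -14/3 ]
R3 := R3 + 37/3·R2
  [ 1  6/5  -22/15  -8/15 ]
  [ 0    0       1   4/11 ]
  [ 0    0       0  -2/11 ]
R3 := -11/2·R3
  [ 1  6/5  -22/15  -8/15 ]
  [ 0    0       1   4/11 ]
  [ 0    0       0      1 ]
R2 := R2 − 4/11·R3
  [ 1  6/5  -22/15  -8/15 ]
  [ 0    0       1      0 ]
  [ 0    0       0      1 ]
R1 := R1 + 8/15·R3
  [ 1  6/5  -22/15  0 ]
  [ 0    0       1  0 ]
  [ 0    0       0  1 ]
R1 := R1 + 22/15·R2
  [ 1  6/5  0  0 ]
  [ 0    0  1  0 ]
  [ 0    0  0  1 ]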